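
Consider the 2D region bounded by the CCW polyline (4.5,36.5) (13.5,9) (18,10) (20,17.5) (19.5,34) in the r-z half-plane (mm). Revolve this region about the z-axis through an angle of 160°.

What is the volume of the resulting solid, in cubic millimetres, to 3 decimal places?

Profile (r,z), 5 vertices: (4.5,36.5) (13.5,9) (18,10) (20,17.5) (19.5,34)
edge 0: (4.5,36.5)→(13.5,9)  cross = 4.5·9 − 13.5·36.5 = -452.2500; (r_i+r_j)·cross = 18·-452.2500 = -8140.5000
edge 1: (13.5,9)→(18,10)  cross = 13.5·10 − 18·9 = -27.0000; (r_i+r_j)·cross = 31.5·-27.0000 = -850.5000
edge 2: (18,10)→(20,17.5)  cross = 18·17.5 − 20·10 = 115.0000; (r_i+r_j)·cross = 38·115.0000 = 4370.0000
edge 3: (20,17.5)→(19.5,34)  cross = 20·34 − 19.5·17.5 = 338.7500; (r_i+r_j)·cross = 39.5·338.7500 = 13380.6250
edge 4: (19.5,34)→(4.5,36.5)  cross = 19.5·36.5 − 4.5·34 = 558.7500; (r_i+r_j)·cross = 24·558.7500 = 13410.0000
Σcross = 533.2500 → A = |Σcross|/2 = 266.6250 mm²
Σ(r_i+r_j)·cross = 22169.6250 → first moment M = |Σ|/6 = 3694.9375
R_c = M/A = 3694.9375/266.6250 = 13.8582 mm
θ = 160° = 2.792527 rad
V = θ·R_c·A = 2.792527·13.8582·266.6250 = 10318.212 mm³

Volume = 10318.212 mm³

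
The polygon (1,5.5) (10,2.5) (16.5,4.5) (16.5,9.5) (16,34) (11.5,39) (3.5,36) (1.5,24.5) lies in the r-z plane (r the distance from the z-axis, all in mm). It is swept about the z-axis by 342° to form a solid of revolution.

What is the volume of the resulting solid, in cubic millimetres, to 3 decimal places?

Volume = 26089.618 mm³

Profile (r,z), 8 vertices: (1,5.5) (10,2.5) (16.5,4.5) (16.5,9.5) (16,34) (11.5,39) (3.5,36) (1.5,24.5)
edge 0: (1,5.5)→(10,2.5)  cross = 1·2.5 − 10·5.5 = -52.5000; (r_i+r_j)·cross = 11·-52.5000 = -577.5000
edge 1: (10,2.5)→(16.5,4.5)  cross = 10·4.5 − 16.5·2.5 = 3.7500; (r_i+r_j)·cross = 26.5·3.7500 = 99.3750
edge 2: (16.5,4.5)→(16.5,9.5)  cross = 16.5·9.5 − 16.5·4.5 = 82.5000; (r_i+r_j)·cross = 33·82.5000 = 2722.5000
edge 3: (16.5,9.5)→(16,34)  cross = 16.5·34 − 16·9.5 = 409.0000; (r_i+r_j)·cross = 32.5·409.0000 = 13292.5000
edge 4: (16,34)→(11.5,39)  cross = 16·39 − 11.5·34 = 233.0000; (r_i+r_j)·cross = 27.5·233.0000 = 6407.5000
edge 5: (11.5,39)→(3.5,36)  cross = 11.5·36 − 3.5·39 = 277.5000; (r_i+r_j)·cross = 15·277.5000 = 4162.5000
edge 6: (3.5,36)→(1.5,24.5)  cross = 3.5·24.5 − 1.5·36 = 31.7500; (r_i+r_j)·cross = 5·31.7500 = 158.7500
edge 7: (1.5,24.5)→(1,5.5)  cross = 1.5·5.5 − 1·24.5 = -16.2500; (r_i+r_j)·cross = 2.5·-16.2500 = -40.6250
Σcross = 968.7500 → A = |Σcross|/2 = 484.3750 mm²
Σ(r_i+r_j)·cross = 26225.0000 → first moment M = |Σ|/6 = 4370.8333
R_c = M/A = 4370.8333/484.3750 = 9.0237 mm
θ = 342° = 5.969026 rad
V = θ·R_c·A = 5.969026·9.0237·484.3750 = 26089.618 mm³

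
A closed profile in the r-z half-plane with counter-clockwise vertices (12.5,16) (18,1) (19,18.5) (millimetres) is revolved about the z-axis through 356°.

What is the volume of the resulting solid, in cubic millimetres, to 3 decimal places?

Profile (r,z), 3 vertices: (12.5,16) (18,1) (19,18.5)
edge 0: (12.5,16)→(18,1)  cross = 12.5·1 − 18·16 = -275.5000; (r_i+r_j)·cross = 30.5·-275.5000 = -8402.7500
edge 1: (18,1)→(19,18.5)  cross = 18·18.5 − 19·1 = 314.0000; (r_i+r_j)·cross = 37·314.0000 = 11618.0000
edge 2: (19,18.5)→(12.5,16)  cross = 19·16 − 12.5·18.5 = 72.7500; (r_i+r_j)·cross = 31.5·72.7500 = 2291.6250
Σcross = 111.2500 → A = |Σcross|/2 = 55.6250 mm²
Σ(r_i+r_j)·cross = 5506.8750 → first moment M = |Σ|/6 = 917.8125
R_c = M/A = 917.8125/55.6250 = 16.5000 mm
θ = 356° = 6.213372 rad
V = θ·R_c·A = 6.213372·16.5000·55.6250 = 5702.711 mm³

Volume = 5702.711 mm³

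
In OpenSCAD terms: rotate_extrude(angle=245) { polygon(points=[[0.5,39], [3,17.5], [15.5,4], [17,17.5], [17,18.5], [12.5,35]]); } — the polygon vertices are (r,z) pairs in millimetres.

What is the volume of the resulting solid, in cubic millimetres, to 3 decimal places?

Profile (r,z), 6 vertices: (0.5,39) (3,17.5) (15.5,4) (17,17.5) (17,18.5) (12.5,35)
edge 0: (0.5,39)→(3,17.5)  cross = 0.5·17.5 − 3·39 = -108.2500; (r_i+r_j)·cross = 3.5·-108.2500 = -378.8750
edge 1: (3,17.5)→(15.5,4)  cross = 3·4 − 15.5·17.5 = -259.2500; (r_i+r_j)·cross = 18.5·-259.2500 = -4796.1250
edge 2: (15.5,4)→(17,17.5)  cross = 15.5·17.5 − 17·4 = 203.2500; (r_i+r_j)·cross = 32.5·203.2500 = 6605.6250
edge 3: (17,17.5)→(17,18.5)  cross = 17·18.5 − 17·17.5 = 17.0000; (r_i+r_j)·cross = 34·17.0000 = 578.0000
edge 4: (17,18.5)→(12.5,35)  cross = 17·35 − 12.5·18.5 = 363.7500; (r_i+r_j)·cross = 29.5·363.7500 = 10730.6250
edge 5: (12.5,35)→(0.5,39)  cross = 12.5·39 − 0.5·35 = 470.0000; (r_i+r_j)·cross = 13·470.0000 = 6110.0000
Σcross = 686.5000 → A = |Σcross|/2 = 343.2500 mm²
Σ(r_i+r_j)·cross = 18849.2500 → first moment M = |Σ|/6 = 3141.5417
R_c = M/A = 3141.5417/343.2500 = 9.1523 mm
θ = 245° = 4.276057 rad
V = θ·R_c·A = 4.276057·9.1523·343.2500 = 13433.410 mm³

Volume = 13433.410 mm³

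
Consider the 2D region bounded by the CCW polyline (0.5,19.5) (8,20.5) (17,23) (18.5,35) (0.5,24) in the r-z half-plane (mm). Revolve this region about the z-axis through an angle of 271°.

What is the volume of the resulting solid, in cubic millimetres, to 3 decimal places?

Volume = 6911.186 mm³

Profile (r,z), 5 vertices: (0.5,19.5) (8,20.5) (17,23) (18.5,35) (0.5,24)
edge 0: (0.5,19.5)→(8,20.5)  cross = 0.5·20.5 − 8·19.5 = -145.7500; (r_i+r_j)·cross = 8.5·-145.7500 = -1238.8750
edge 1: (8,20.5)→(17,23)  cross = 8·23 − 17·20.5 = -164.5000; (r_i+r_j)·cross = 25·-164.5000 = -4112.5000
edge 2: (17,23)→(18.5,35)  cross = 17·35 − 18.5·23 = 169.5000; (r_i+r_j)·cross = 35.5·169.5000 = 6017.2500
edge 3: (18.5,35)→(0.5,24)  cross = 18.5·24 − 0.5·35 = 426.5000; (r_i+r_j)·cross = 19·426.5000 = 8103.5000
edge 4: (0.5,24)→(0.5,19.5)  cross = 0.5·19.5 − 0.5·24 = -2.2500; (r_i+r_j)·cross = 1·-2.2500 = -2.2500
Σcross = 283.5000 → A = |Σcross|/2 = 141.7500 mm²
Σ(r_i+r_j)·cross = 8767.1250 → first moment M = |Σ|/6 = 1461.1875
R_c = M/A = 1461.1875/141.7500 = 10.3082 mm
θ = 271° = 4.729842 rad
V = θ·R_c·A = 4.729842·10.3082·141.7500 = 6911.186 mm³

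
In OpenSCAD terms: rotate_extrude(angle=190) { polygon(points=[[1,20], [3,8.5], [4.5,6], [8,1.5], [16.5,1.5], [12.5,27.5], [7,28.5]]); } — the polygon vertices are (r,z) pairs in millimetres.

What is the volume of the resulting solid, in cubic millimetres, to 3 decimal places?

Volume = 8574.534 mm³

Profile (r,z), 7 vertices: (1,20) (3,8.5) (4.5,6) (8,1.5) (16.5,1.5) (12.5,27.5) (7,28.5)
edge 0: (1,20)→(3,8.5)  cross = 1·8.5 − 3·20 = -51.5000; (r_i+r_j)·cross = 4·-51.5000 = -206.0000
edge 1: (3,8.5)→(4.5,6)  cross = 3·6 − 4.5·8.5 = -20.2500; (r_i+r_j)·cross = 7.5·-20.2500 = -151.8750
edge 2: (4.5,6)→(8,1.5)  cross = 4.5·1.5 − 8·6 = -41.2500; (r_i+r_j)·cross = 12.5·-41.2500 = -515.6250
edge 3: (8,1.5)→(16.5,1.5)  cross = 8·1.5 − 16.5·1.5 = -12.7500; (r_i+r_j)·cross = 24.5·-12.7500 = -312.3750
edge 4: (16.5,1.5)→(12.5,27.5)  cross = 16.5·27.5 − 12.5·1.5 = 435.0000; (r_i+r_j)·cross = 29·435.0000 = 12615.0000
edge 5: (12.5,27.5)→(7,28.5)  cross = 12.5·28.5 − 7·27.5 = 163.7500; (r_i+r_j)·cross = 19.5·163.7500 = 3193.1250
edge 6: (7,28.5)→(1,20)  cross = 7·20 − 1·28.5 = 111.5000; (r_i+r_j)·cross = 8·111.5000 = 892.0000
Σcross = 584.5000 → A = |Σcross|/2 = 292.2500 mm²
Σ(r_i+r_j)·cross = 15514.2500 → first moment M = |Σ|/6 = 2585.7083
R_c = M/A = 2585.7083/292.2500 = 8.8476 mm
θ = 190° = 3.316126 rad
V = θ·R_c·A = 3.316126·8.8476·292.2500 = 8574.534 mm³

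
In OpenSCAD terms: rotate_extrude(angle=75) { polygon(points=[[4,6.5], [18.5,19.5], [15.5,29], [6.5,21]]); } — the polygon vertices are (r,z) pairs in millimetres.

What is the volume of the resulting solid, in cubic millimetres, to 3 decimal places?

Profile (r,z), 4 vertices: (4,6.5) (18.5,19.5) (15.5,29) (6.5,21)
edge 0: (4,6.5)→(18.5,19.5)  cross = 4·19.5 − 18.5·6.5 = -42.2500; (r_i+r_j)·cross = 22.5·-42.2500 = -950.6250
edge 1: (18.5,19.5)→(15.5,29)  cross = 18.5·29 − 15.5·19.5 = 234.2500; (r_i+r_j)·cross = 34·234.2500 = 7964.5000
edge 2: (15.5,29)→(6.5,21)  cross = 15.5·21 − 6.5·29 = 137.0000; (r_i+r_j)·cross = 22·137.0000 = 3014.0000
edge 3: (6.5,21)→(4,6.5)  cross = 6.5·6.5 − 4·21 = -41.7500; (r_i+r_j)·cross = 10.5·-41.7500 = -438.3750
Σcross = 287.2500 → A = |Σcross|/2 = 143.6250 mm²
Σ(r_i+r_j)·cross = 9589.5000 → first moment M = |Σ|/6 = 1598.2500
R_c = M/A = 1598.2500/143.6250 = 11.1279 mm
θ = 75° = 1.308997 rad
V = θ·R_c·A = 1.308997·11.1279·143.6250 = 2092.104 mm³

Volume = 2092.104 mm³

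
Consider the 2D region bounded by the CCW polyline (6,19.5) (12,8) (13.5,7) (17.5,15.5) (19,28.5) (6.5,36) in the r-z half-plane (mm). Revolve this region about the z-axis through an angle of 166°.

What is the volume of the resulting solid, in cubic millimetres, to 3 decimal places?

Profile (r,z), 6 vertices: (6,19.5) (12,8) (13.5,7) (17.5,15.5) (19,28.5) (6.5,36)
edge 0: (6,19.5)→(12,8)  cross = 6·8 − 12·19.5 = -186.0000; (r_i+r_j)·cross = 18·-186.0000 = -3348.0000
edge 1: (12,8)→(13.5,7)  cross = 12·7 − 13.5·8 = -24.0000; (r_i+r_j)·cross = 25.5·-24.0000 = -612.0000
edge 2: (13.5,7)→(17.5,15.5)  cross = 13.5·15.5 − 17.5·7 = 86.7500; (r_i+r_j)·cross = 31·86.7500 = 2689.2500
edge 3: (17.5,15.5)→(19,28.5)  cross = 17.5·28.5 − 19·15.5 = 204.2500; (r_i+r_j)·cross = 36.5·204.2500 = 7455.1250
edge 4: (19,28.5)→(6.5,36)  cross = 19·36 − 6.5·28.5 = 498.7500; (r_i+r_j)·cross = 25.5·498.7500 = 12718.1250
edge 5: (6.5,36)→(6,19.5)  cross = 6.5·19.5 − 6·36 = -89.2500; (r_i+r_j)·cross = 12.5·-89.2500 = -1115.6250
Σcross = 490.5000 → A = |Σcross|/2 = 245.2500 mm²
Σ(r_i+r_j)·cross = 17786.8750 → first moment M = |Σ|/6 = 2964.4792
R_c = M/A = 2964.4792/245.2500 = 12.0876 mm
θ = 166° = 2.897247 rad
V = θ·R_c·A = 2.897247·12.0876·245.2500 = 8588.827 mm³

Volume = 8588.827 mm³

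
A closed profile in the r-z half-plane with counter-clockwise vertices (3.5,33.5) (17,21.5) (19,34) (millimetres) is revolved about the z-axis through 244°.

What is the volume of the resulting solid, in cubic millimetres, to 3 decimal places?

Profile (r,z), 3 vertices: (3.5,33.5) (17,21.5) (19,34)
edge 0: (3.5,33.5)→(17,21.5)  cross = 3.5·21.5 − 17·33.5 = -494.2500; (r_i+r_j)·cross = 20.5·-494.2500 = -10132.1250
edge 1: (17,21.5)→(19,34)  cross = 17·34 − 19·21.5 = 169.5000; (r_i+r_j)·cross = 36·169.5000 = 6102.0000
edge 2: (19,34)→(3.5,33.5)  cross = 19·33.5 − 3.5·34 = 517.5000; (r_i+r_j)·cross = 22.5·517.5000 = 11643.7500
Σcross = 192.7500 → A = |Σcross|/2 = 96.3750 mm²
Σ(r_i+r_j)·cross = 7613.6250 → first moment M = |Σ|/6 = 1268.9375
R_c = M/A = 1268.9375/96.3750 = 13.1667 mm
θ = 244° = 4.258603 rad
V = θ·R_c·A = 4.258603·13.1667·96.3750 = 5403.902 mm³

Volume = 5403.902 mm³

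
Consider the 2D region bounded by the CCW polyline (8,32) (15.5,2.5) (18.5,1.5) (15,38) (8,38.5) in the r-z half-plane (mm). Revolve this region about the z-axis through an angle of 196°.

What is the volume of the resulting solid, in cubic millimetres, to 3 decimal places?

Profile (r,z), 5 vertices: (8,32) (15.5,2.5) (18.5,1.5) (15,38) (8,38.5)
edge 0: (8,32)→(15.5,2.5)  cross = 8·2.5 − 15.5·32 = -476.0000; (r_i+r_j)·cross = 23.5·-476.0000 = -11186.0000
edge 1: (15.5,2.5)→(18.5,1.5)  cross = 15.5·1.5 − 18.5·2.5 = -23.0000; (r_i+r_j)·cross = 34·-23.0000 = -782.0000
edge 2: (18.5,1.5)→(15,38)  cross = 18.5·38 − 15·1.5 = 680.5000; (r_i+r_j)·cross = 33.5·680.5000 = 22796.7500
edge 3: (15,38)→(8,38.5)  cross = 15·38.5 − 8·38 = 273.5000; (r_i+r_j)·cross = 23·273.5000 = 6290.5000
edge 4: (8,38.5)→(8,32)  cross = 8·32 − 8·38.5 = -52.0000; (r_i+r_j)·cross = 16·-52.0000 = -832.0000
Σcross = 403.0000 → A = |Σcross|/2 = 201.5000 mm²
Σ(r_i+r_j)·cross = 16287.2500 → first moment M = |Σ|/6 = 2714.5417
R_c = M/A = 2714.5417/201.5000 = 13.4717 mm
θ = 196° = 3.420845 rad
V = θ·R_c·A = 3.420845·13.4717·201.5000 = 9286.027 mm³

Volume = 9286.027 mm³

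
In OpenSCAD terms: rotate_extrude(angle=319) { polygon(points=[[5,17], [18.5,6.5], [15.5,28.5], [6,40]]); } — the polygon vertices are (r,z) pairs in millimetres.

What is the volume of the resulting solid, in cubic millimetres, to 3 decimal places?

Volume = 15264.040 mm³

Profile (r,z), 4 vertices: (5,17) (18.5,6.5) (15.5,28.5) (6,40)
edge 0: (5,17)→(18.5,6.5)  cross = 5·6.5 − 18.5·17 = -282.0000; (r_i+r_j)·cross = 23.5·-282.0000 = -6627.0000
edge 1: (18.5,6.5)→(15.5,28.5)  cross = 18.5·28.5 − 15.5·6.5 = 426.5000; (r_i+r_j)·cross = 34·426.5000 = 14501.0000
edge 2: (15.5,28.5)→(6,40)  cross = 15.5·40 − 6·28.5 = 449.0000; (r_i+r_j)·cross = 21.5·449.0000 = 9653.5000
edge 3: (6,40)→(5,17)  cross = 6·17 − 5·40 = -98.0000; (r_i+r_j)·cross = 11·-98.0000 = -1078.0000
Σcross = 495.5000 → A = |Σcross|/2 = 247.7500 mm²
Σ(r_i+r_j)·cross = 16449.5000 → first moment M = |Σ|/6 = 2741.5833
R_c = M/A = 2741.5833/247.7500 = 11.0659 mm
θ = 319° = 5.567600 rad
V = θ·R_c·A = 5.567600·11.0659·247.7500 = 15264.040 mm³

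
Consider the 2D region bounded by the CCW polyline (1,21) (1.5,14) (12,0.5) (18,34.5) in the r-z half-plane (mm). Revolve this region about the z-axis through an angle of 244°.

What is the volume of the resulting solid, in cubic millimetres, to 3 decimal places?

Volume = 11622.350 mm³

Profile (r,z), 4 vertices: (1,21) (1.5,14) (12,0.5) (18,34.5)
edge 0: (1,21)→(1.5,14)  cross = 1·14 − 1.5·21 = -17.5000; (r_i+r_j)·cross = 2.5·-17.5000 = -43.7500
edge 1: (1.5,14)→(12,0.5)  cross = 1.5·0.5 − 12·14 = -167.2500; (r_i+r_j)·cross = 13.5·-167.2500 = -2257.8750
edge 2: (12,0.5)→(18,34.5)  cross = 12·34.5 − 18·0.5 = 405.0000; (r_i+r_j)·cross = 30·405.0000 = 12150.0000
edge 3: (18,34.5)→(1,21)  cross = 18·21 − 1·34.5 = 343.5000; (r_i+r_j)·cross = 19·343.5000 = 6526.5000
Σcross = 563.7500 → A = |Σcross|/2 = 281.8750 mm²
Σ(r_i+r_j)·cross = 16374.8750 → first moment M = |Σ|/6 = 2729.1458
R_c = M/A = 2729.1458/281.8750 = 9.6821 mm
θ = 244° = 4.258603 rad
V = θ·R_c·A = 4.258603·9.6821·281.8750 = 11622.350 mm³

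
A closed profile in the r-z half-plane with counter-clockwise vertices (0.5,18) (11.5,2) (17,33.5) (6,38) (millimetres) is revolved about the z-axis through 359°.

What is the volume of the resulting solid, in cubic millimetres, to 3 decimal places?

Volume = 19164.916 mm³

Profile (r,z), 4 vertices: (0.5,18) (11.5,2) (17,33.5) (6,38)
edge 0: (0.5,18)→(11.5,2)  cross = 0.5·2 − 11.5·18 = -206.0000; (r_i+r_j)·cross = 12·-206.0000 = -2472.0000
edge 1: (11.5,2)→(17,33.5)  cross = 11.5·33.5 − 17·2 = 351.2500; (r_i+r_j)·cross = 28.5·351.2500 = 10010.6250
edge 2: (17,33.5)→(6,38)  cross = 17·38 − 6·33.5 = 445.0000; (r_i+r_j)·cross = 23·445.0000 = 10235.0000
edge 3: (6,38)→(0.5,18)  cross = 6·18 − 0.5·38 = 89.0000; (r_i+r_j)·cross = 6.5·89.0000 = 578.5000
Σcross = 679.2500 → A = |Σcross|/2 = 339.6250 mm²
Σ(r_i+r_j)·cross = 18352.1250 → first moment M = |Σ|/6 = 3058.6875
R_c = M/A = 3058.6875/339.6250 = 9.0061 mm
θ = 359° = 6.265732 rad
V = θ·R_c·A = 6.265732·9.0061·339.6250 = 19164.916 mm³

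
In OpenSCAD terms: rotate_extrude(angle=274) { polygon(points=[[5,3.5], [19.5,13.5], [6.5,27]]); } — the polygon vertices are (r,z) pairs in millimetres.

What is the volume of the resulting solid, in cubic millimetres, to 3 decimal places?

Profile (r,z), 3 vertices: (5,3.5) (19.5,13.5) (6.5,27)
edge 0: (5,3.5)→(19.5,13.5)  cross = 5·13.5 − 19.5·3.5 = -0.7500; (r_i+r_j)·cross = 24.5·-0.7500 = -18.3750
edge 1: (19.5,13.5)→(6.5,27)  cross = 19.5·27 − 6.5·13.5 = 438.7500; (r_i+r_j)·cross = 26·438.7500 = 11407.5000
edge 2: (6.5,27)→(5,3.5)  cross = 6.5·3.5 − 5·27 = -112.2500; (r_i+r_j)·cross = 11.5·-112.2500 = -1290.8750
Σcross = 325.7500 → A = |Σcross|/2 = 162.8750 mm²
Σ(r_i+r_j)·cross = 10098.2500 → first moment M = |Σ|/6 = 1683.0417
R_c = M/A = 1683.0417/162.8750 = 10.3333 mm
θ = 274° = 4.782202 rad
V = θ·R_c·A = 4.782202·10.3333·162.8750 = 8048.645 mm³

Volume = 8048.645 mm³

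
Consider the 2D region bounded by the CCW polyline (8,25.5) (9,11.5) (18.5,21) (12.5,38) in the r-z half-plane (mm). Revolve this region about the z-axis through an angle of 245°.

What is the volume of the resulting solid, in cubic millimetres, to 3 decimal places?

Profile (r,z), 4 vertices: (8,25.5) (9,11.5) (18.5,21) (12.5,38)
edge 0: (8,25.5)→(9,11.5)  cross = 8·11.5 − 9·25.5 = -137.5000; (r_i+r_j)·cross = 17·-137.5000 = -2337.5000
edge 1: (9,11.5)→(18.5,21)  cross = 9·21 − 18.5·11.5 = -23.7500; (r_i+r_j)·cross = 27.5·-23.7500 = -653.1250
edge 2: (18.5,21)→(12.5,38)  cross = 18.5·38 − 12.5·21 = 440.5000; (r_i+r_j)·cross = 31·440.5000 = 13655.5000
edge 3: (12.5,38)→(8,25.5)  cross = 12.5·25.5 − 8·38 = 14.7500; (r_i+r_j)·cross = 20.5·14.7500 = 302.3750
Σcross = 294.0000 → A = |Σcross|/2 = 147.0000 mm²
Σ(r_i+r_j)·cross = 10967.2500 → first moment M = |Σ|/6 = 1827.8750
R_c = M/A = 1827.8750/147.0000 = 12.4345 mm
θ = 245° = 4.276057 rad
V = θ·R_c·A = 4.276057·12.4345·147.0000 = 7816.097 mm³

Volume = 7816.097 mm³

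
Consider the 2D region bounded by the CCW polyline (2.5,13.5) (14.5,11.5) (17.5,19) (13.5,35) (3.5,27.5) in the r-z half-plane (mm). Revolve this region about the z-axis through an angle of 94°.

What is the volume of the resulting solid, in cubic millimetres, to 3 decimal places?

Profile (r,z), 5 vertices: (2.5,13.5) (14.5,11.5) (17.5,19) (13.5,35) (3.5,27.5)
edge 0: (2.5,13.5)→(14.5,11.5)  cross = 2.5·11.5 − 14.5·13.5 = -167.0000; (r_i+r_j)·cross = 17·-167.0000 = -2839.0000
edge 1: (14.5,11.5)→(17.5,19)  cross = 14.5·19 − 17.5·11.5 = 74.2500; (r_i+r_j)·cross = 32·74.2500 = 2376.0000
edge 2: (17.5,19)→(13.5,35)  cross = 17.5·35 − 13.5·19 = 356.0000; (r_i+r_j)·cross = 31·356.0000 = 11036.0000
edge 3: (13.5,35)→(3.5,27.5)  cross = 13.5·27.5 − 3.5·35 = 248.7500; (r_i+r_j)·cross = 17·248.7500 = 4228.7500
edge 4: (3.5,27.5)→(2.5,13.5)  cross = 3.5·13.5 − 2.5·27.5 = -21.5000; (r_i+r_j)·cross = 6·-21.5000 = -129.0000
Σcross = 490.5000 → A = |Σcross|/2 = 245.2500 mm²
Σ(r_i+r_j)·cross = 14672.7500 → first moment M = |Σ|/6 = 2445.4583
R_c = M/A = 2445.4583/245.2500 = 9.9713 mm
θ = 94° = 1.640609 rad
V = θ·R_c·A = 1.640609·9.9713·245.2500 = 4012.042 mm³

Volume = 4012.042 mm³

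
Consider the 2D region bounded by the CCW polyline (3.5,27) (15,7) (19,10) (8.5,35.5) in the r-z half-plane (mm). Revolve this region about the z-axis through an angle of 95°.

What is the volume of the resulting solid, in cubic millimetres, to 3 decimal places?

Volume = 3043.374 mm³

Profile (r,z), 4 vertices: (3.5,27) (15,7) (19,10) (8.5,35.5)
edge 0: (3.5,27)→(15,7)  cross = 3.5·7 − 15·27 = -380.5000; (r_i+r_j)·cross = 18.5·-380.5000 = -7039.2500
edge 1: (15,7)→(19,10)  cross = 15·10 − 19·7 = 17.0000; (r_i+r_j)·cross = 34·17.0000 = 578.0000
edge 2: (19,10)→(8.5,35.5)  cross = 19·35.5 − 8.5·10 = 589.5000; (r_i+r_j)·cross = 27.5·589.5000 = 16211.2500
edge 3: (8.5,35.5)→(3.5,27)  cross = 8.5·27 − 3.5·35.5 = 105.2500; (r_i+r_j)·cross = 12·105.2500 = 1263.0000
Σcross = 331.2500 → A = |Σcross|/2 = 165.6250 mm²
Σ(r_i+r_j)·cross = 11013.0000 → first moment M = |Σ|/6 = 1835.5000
R_c = M/A = 1835.5000/165.6250 = 11.0823 mm
θ = 95° = 1.658063 rad
V = θ·R_c·A = 1.658063·11.0823·165.6250 = 3043.374 mm³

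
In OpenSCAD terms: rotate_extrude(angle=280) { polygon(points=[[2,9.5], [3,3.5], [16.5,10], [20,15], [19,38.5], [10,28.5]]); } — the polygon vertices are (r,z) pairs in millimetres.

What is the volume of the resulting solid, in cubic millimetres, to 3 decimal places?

Volume = 20357.797 mm³

Profile (r,z), 6 vertices: (2,9.5) (3,3.5) (16.5,10) (20,15) (19,38.5) (10,28.5)
edge 0: (2,9.5)→(3,3.5)  cross = 2·3.5 − 3·9.5 = -21.5000; (r_i+r_j)·cross = 5·-21.5000 = -107.5000
edge 1: (3,3.5)→(16.5,10)  cross = 3·10 − 16.5·3.5 = -27.7500; (r_i+r_j)·cross = 19.5·-27.7500 = -541.1250
edge 2: (16.5,10)→(20,15)  cross = 16.5·15 − 20·10 = 47.5000; (r_i+r_j)·cross = 36.5·47.5000 = 1733.7500
edge 3: (20,15)→(19,38.5)  cross = 20·38.5 − 19·15 = 485.0000; (r_i+r_j)·cross = 39·485.0000 = 18915.0000
edge 4: (19,38.5)→(10,28.5)  cross = 19·28.5 − 10·38.5 = 156.5000; (r_i+r_j)·cross = 29·156.5000 = 4538.5000
edge 5: (10,28.5)→(2,9.5)  cross = 10·9.5 − 2·28.5 = 38.0000; (r_i+r_j)·cross = 12·38.0000 = 456.0000
Σcross = 677.7500 → A = |Σcross|/2 = 338.8750 mm²
Σ(r_i+r_j)·cross = 24994.6250 → first moment M = |Σ|/6 = 4165.7708
R_c = M/A = 4165.7708/338.8750 = 12.2929 mm
θ = 280° = 4.886922 rad
V = θ·R_c·A = 4.886922·12.2929·338.8750 = 20357.797 mm³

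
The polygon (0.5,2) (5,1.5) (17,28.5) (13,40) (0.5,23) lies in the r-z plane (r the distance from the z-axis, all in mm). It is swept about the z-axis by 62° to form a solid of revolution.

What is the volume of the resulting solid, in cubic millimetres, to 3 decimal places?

Profile (r,z), 5 vertices: (0.5,2) (5,1.5) (17,28.5) (13,40) (0.5,23)
edge 0: (0.5,2)→(5,1.5)  cross = 0.5·1.5 − 5·2 = -9.2500; (r_i+r_j)·cross = 5.5·-9.2500 = -50.8750
edge 1: (5,1.5)→(17,28.5)  cross = 5·28.5 − 17·1.5 = 117.0000; (r_i+r_j)·cross = 22·117.0000 = 2574.0000
edge 2: (17,28.5)→(13,40)  cross = 17·40 − 13·28.5 = 309.5000; (r_i+r_j)·cross = 30·309.5000 = 9285.0000
edge 3: (13,40)→(0.5,23)  cross = 13·23 − 0.5·40 = 279.0000; (r_i+r_j)·cross = 13.5·279.0000 = 3766.5000
edge 4: (0.5,23)→(0.5,2)  cross = 0.5·2 − 0.5·23 = -10.5000; (r_i+r_j)·cross = 1·-10.5000 = -10.5000
Σcross = 685.7500 → A = |Σcross|/2 = 342.8750 mm²
Σ(r_i+r_j)·cross = 15564.1250 → first moment M = |Σ|/6 = 2594.0208
R_c = M/A = 2594.0208/342.8750 = 7.5655 mm
θ = 62° = 1.082104 rad
V = θ·R_c·A = 1.082104·7.5655·342.8750 = 2807.001 mm³

Volume = 2807.001 mm³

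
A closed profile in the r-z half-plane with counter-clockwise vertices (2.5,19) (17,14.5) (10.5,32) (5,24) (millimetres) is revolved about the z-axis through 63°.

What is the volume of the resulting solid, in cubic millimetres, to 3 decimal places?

Profile (r,z), 4 vertices: (2.5,19) (17,14.5) (10.5,32) (5,24)
edge 0: (2.5,19)→(17,14.5)  cross = 2.5·14.5 − 17·19 = -286.7500; (r_i+r_j)·cross = 19.5·-286.7500 = -5591.6250
edge 1: (17,14.5)→(10.5,32)  cross = 17·32 − 10.5·14.5 = 391.7500; (r_i+r_j)·cross = 27.5·391.7500 = 10773.1250
edge 2: (10.5,32)→(5,24)  cross = 10.5·24 − 5·32 = 92.0000; (r_i+r_j)·cross = 15.5·92.0000 = 1426.0000
edge 3: (5,24)→(2.5,19)  cross = 5·19 − 2.5·24 = 35.0000; (r_i+r_j)·cross = 7.5·35.0000 = 262.5000
Σcross = 232.0000 → A = |Σcross|/2 = 116.0000 mm²
Σ(r_i+r_j)·cross = 6870.0000 → first moment M = |Σ|/6 = 1145.0000
R_c = M/A = 1145.0000/116.0000 = 9.8707 mm
θ = 63° = 1.099557 rad
V = θ·R_c·A = 1.099557·9.8707·116.0000 = 1258.993 mm³

Volume = 1258.993 mm³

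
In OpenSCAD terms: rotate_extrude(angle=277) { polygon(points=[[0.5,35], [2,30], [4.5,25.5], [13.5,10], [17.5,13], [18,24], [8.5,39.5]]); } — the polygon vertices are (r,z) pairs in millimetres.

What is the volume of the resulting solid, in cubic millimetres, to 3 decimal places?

Volume = 13281.952 mm³

Profile (r,z), 7 vertices: (0.5,35) (2,30) (4.5,25.5) (13.5,10) (17.5,13) (18,24) (8.5,39.5)
edge 0: (0.5,35)→(2,30)  cross = 0.5·30 − 2·35 = -55.0000; (r_i+r_j)·cross = 2.5·-55.0000 = -137.5000
edge 1: (2,30)→(4.5,25.5)  cross = 2·25.5 − 4.5·30 = -84.0000; (r_i+r_j)·cross = 6.5·-84.0000 = -546.0000
edge 2: (4.5,25.5)→(13.5,10)  cross = 4.5·10 − 13.5·25.5 = -299.2500; (r_i+r_j)·cross = 18·-299.2500 = -5386.5000
edge 3: (13.5,10)→(17.5,13)  cross = 13.5·13 − 17.5·10 = 0.5000; (r_i+r_j)·cross = 31·0.5000 = 15.5000
edge 4: (17.5,13)→(18,24)  cross = 17.5·24 − 18·13 = 186.0000; (r_i+r_j)·cross = 35.5·186.0000 = 6603.0000
edge 5: (18,24)→(8.5,39.5)  cross = 18·39.5 − 8.5·24 = 507.0000; (r_i+r_j)·cross = 26.5·507.0000 = 13435.5000
edge 6: (8.5,39.5)→(0.5,35)  cross = 8.5·35 − 0.5·39.5 = 277.7500; (r_i+r_j)·cross = 9·277.7500 = 2499.7500
Σcross = 533.0000 → A = |Σcross|/2 = 266.5000 mm²
Σ(r_i+r_j)·cross = 16483.7500 → first moment M = |Σ|/6 = 2747.2917
R_c = M/A = 2747.2917/266.5000 = 10.3088 mm
θ = 277° = 4.834562 rad
V = θ·R_c·A = 4.834562·10.3088·266.5000 = 13281.952 mm³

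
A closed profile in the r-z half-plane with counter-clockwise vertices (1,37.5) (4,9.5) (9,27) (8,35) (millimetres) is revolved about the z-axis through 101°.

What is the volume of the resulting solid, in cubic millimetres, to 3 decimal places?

Profile (r,z), 4 vertices: (1,37.5) (4,9.5) (9,27) (8,35)
edge 0: (1,37.5)→(4,9.5)  cross = 1·9.5 − 4·37.5 = -140.5000; (r_i+r_j)·cross = 5·-140.5000 = -702.5000
edge 1: (4,9.5)→(9,27)  cross = 4·27 − 9·9.5 = 22.5000; (r_i+r_j)·cross = 13·22.5000 = 292.5000
edge 2: (9,27)→(8,35)  cross = 9·35 − 8·27 = 99.0000; (r_i+r_j)·cross = 17·99.0000 = 1683.0000
edge 3: (8,35)→(1,37.5)  cross = 8·37.5 − 1·35 = 265.0000; (r_i+r_j)·cross = 9·265.0000 = 2385.0000
Σcross = 246.0000 → A = |Σcross|/2 = 123.0000 mm²
Σ(r_i+r_j)·cross = 3658.0000 → first moment M = |Σ|/6 = 609.6667
R_c = M/A = 609.6667/123.0000 = 4.9566 mm
θ = 101° = 1.762783 rad
V = θ·R_c·A = 1.762783·4.9566·123.0000 = 1074.710 mm³

Volume = 1074.710 mm³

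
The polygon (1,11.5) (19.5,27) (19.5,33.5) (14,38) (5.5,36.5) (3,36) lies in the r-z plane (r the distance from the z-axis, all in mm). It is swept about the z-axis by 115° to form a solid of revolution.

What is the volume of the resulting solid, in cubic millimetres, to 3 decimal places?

Volume = 5568.737 mm³

Profile (r,z), 6 vertices: (1,11.5) (19.5,27) (19.5,33.5) (14,38) (5.5,36.5) (3,36)
edge 0: (1,11.5)→(19.5,27)  cross = 1·27 − 19.5·11.5 = -197.2500; (r_i+r_j)·cross = 20.5·-197.2500 = -4043.6250
edge 1: (19.5,27)→(19.5,33.5)  cross = 19.5·33.5 − 19.5·27 = 126.7500; (r_i+r_j)·cross = 39·126.7500 = 4943.2500
edge 2: (19.5,33.5)→(14,38)  cross = 19.5·38 − 14·33.5 = 272.0000; (r_i+r_j)·cross = 33.5·272.0000 = 9112.0000
edge 3: (14,38)→(5.5,36.5)  cross = 14·36.5 − 5.5·38 = 302.0000; (r_i+r_j)·cross = 19.5·302.0000 = 5889.0000
edge 4: (5.5,36.5)→(3,36)  cross = 5.5·36 − 3·36.5 = 88.5000; (r_i+r_j)·cross = 8.5·88.5000 = 752.2500
edge 5: (3,36)→(1,11.5)  cross = 3·11.5 − 1·36 = -1.5000; (r_i+r_j)·cross = 4·-1.5000 = -6.0000
Σcross = 590.5000 → A = |Σcross|/2 = 295.2500 mm²
Σ(r_i+r_j)·cross = 16646.8750 → first moment M = |Σ|/6 = 2774.4792
R_c = M/A = 2774.4792/295.2500 = 9.3971 mm
θ = 115° = 2.007129 rad
V = θ·R_c·A = 2.007129·9.3971·295.2500 = 5568.737 mm³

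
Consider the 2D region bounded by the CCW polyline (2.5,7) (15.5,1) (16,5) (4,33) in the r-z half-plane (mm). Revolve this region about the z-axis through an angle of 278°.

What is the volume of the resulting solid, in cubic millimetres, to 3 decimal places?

Profile (r,z), 4 vertices: (2.5,7) (15.5,1) (16,5) (4,33)
edge 0: (2.5,7)→(15.5,1)  cross = 2.5·1 − 15.5·7 = -106.0000; (r_i+r_j)·cross = 18·-106.0000 = -1908.0000
edge 1: (15.5,1)→(16,5)  cross = 15.5·5 − 16·1 = 61.5000; (r_i+r_j)·cross = 31.5·61.5000 = 1937.2500
edge 2: (16,5)→(4,33)  cross = 16·33 − 4·5 = 508.0000; (r_i+r_j)·cross = 20·508.0000 = 10160.0000
edge 3: (4,33)→(2.5,7)  cross = 4·7 − 2.5·33 = -54.5000; (r_i+r_j)·cross = 6.5·-54.5000 = -354.2500
Σcross = 409.0000 → A = |Σcross|/2 = 204.5000 mm²
Σ(r_i+r_j)·cross = 9835.0000 → first moment M = |Σ|/6 = 1639.1667
R_c = M/A = 1639.1667/204.5000 = 8.0155 mm
θ = 278° = 4.852015 rad
V = θ·R_c·A = 4.852015·8.0155·204.5000 = 7953.262 mm³

Volume = 7953.262 mm³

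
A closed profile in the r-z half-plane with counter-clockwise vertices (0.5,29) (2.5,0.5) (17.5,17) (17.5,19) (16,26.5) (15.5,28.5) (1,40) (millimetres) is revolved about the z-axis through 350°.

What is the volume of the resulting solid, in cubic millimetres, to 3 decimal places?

Volume = 18563.686 mm³

Profile (r,z), 7 vertices: (0.5,29) (2.5,0.5) (17.5,17) (17.5,19) (16,26.5) (15.5,28.5) (1,40)
edge 0: (0.5,29)→(2.5,0.5)  cross = 0.5·0.5 − 2.5·29 = -72.2500; (r_i+r_j)·cross = 3·-72.2500 = -216.7500
edge 1: (2.5,0.5)→(17.5,17)  cross = 2.5·17 − 17.5·0.5 = 33.7500; (r_i+r_j)·cross = 20·33.7500 = 675.0000
edge 2: (17.5,17)→(17.5,19)  cross = 17.5·19 − 17.5·17 = 35.0000; (r_i+r_j)·cross = 35·35.0000 = 1225.0000
edge 3: (17.5,19)→(16,26.5)  cross = 17.5·26.5 − 16·19 = 159.7500; (r_i+r_j)·cross = 33.5·159.7500 = 5351.6250
edge 4: (16,26.5)→(15.5,28.5)  cross = 16·28.5 − 15.5·26.5 = 45.2500; (r_i+r_j)·cross = 31.5·45.2500 = 1425.3750
edge 5: (15.5,28.5)→(1,40)  cross = 15.5·40 − 1·28.5 = 591.5000; (r_i+r_j)·cross = 16.5·591.5000 = 9759.7500
edge 6: (1,40)→(0.5,29)  cross = 1·29 − 0.5·40 = 9.0000; (r_i+r_j)·cross = 1.5·9.0000 = 13.5000
Σcross = 802.0000 → A = |Σcross|/2 = 401.0000 mm²
Σ(r_i+r_j)·cross = 18233.5000 → first moment M = |Σ|/6 = 3038.9167
R_c = M/A = 3038.9167/401.0000 = 7.5783 mm
θ = 350° = 6.108652 rad
V = θ·R_c·A = 6.108652·7.5783·401.0000 = 18563.686 mm³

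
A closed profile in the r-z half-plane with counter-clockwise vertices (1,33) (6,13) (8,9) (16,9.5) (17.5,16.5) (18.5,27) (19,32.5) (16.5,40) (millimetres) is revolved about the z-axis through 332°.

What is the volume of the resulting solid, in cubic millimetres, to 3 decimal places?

Volume = 24867.912 mm³

Profile (r,z), 8 vertices: (1,33) (6,13) (8,9) (16,9.5) (17.5,16.5) (18.5,27) (19,32.5) (16.5,40)
edge 0: (1,33)→(6,13)  cross = 1·13 − 6·33 = -185.0000; (r_i+r_j)·cross = 7·-185.0000 = -1295.0000
edge 1: (6,13)→(8,9)  cross = 6·9 − 8·13 = -50.0000; (r_i+r_j)·cross = 14·-50.0000 = -700.0000
edge 2: (8,9)→(16,9.5)  cross = 8·9.5 − 16·9 = -68.0000; (r_i+r_j)·cross = 24·-68.0000 = -1632.0000
edge 3: (16,9.5)→(17.5,16.5)  cross = 16·16.5 − 17.5·9.5 = 97.7500; (r_i+r_j)·cross = 33.5·97.7500 = 3274.6250
edge 4: (17.5,16.5)→(18.5,27)  cross = 17.5·27 − 18.5·16.5 = 167.2500; (r_i+r_j)·cross = 36·167.2500 = 6021.0000
edge 5: (18.5,27)→(19,32.5)  cross = 18.5·32.5 − 19·27 = 88.2500; (r_i+r_j)·cross = 37.5·88.2500 = 3309.3750
edge 6: (19,32.5)→(16.5,40)  cross = 19·40 − 16.5·32.5 = 223.7500; (r_i+r_j)·cross = 35.5·223.7500 = 7943.1250
edge 7: (16.5,40)→(1,33)  cross = 16.5·33 − 1·40 = 504.5000; (r_i+r_j)·cross = 17.5·504.5000 = 8828.7500
Σcross = 778.5000 → A = |Σcross|/2 = 389.2500 mm²
Σ(r_i+r_j)·cross = 25749.8750 → first moment M = |Σ|/6 = 4291.6458
R_c = M/A = 4291.6458/389.2500 = 11.0254 mm
θ = 332° = 5.794493 rad
V = θ·R_c·A = 5.794493·11.0254·389.2500 = 24867.912 mm³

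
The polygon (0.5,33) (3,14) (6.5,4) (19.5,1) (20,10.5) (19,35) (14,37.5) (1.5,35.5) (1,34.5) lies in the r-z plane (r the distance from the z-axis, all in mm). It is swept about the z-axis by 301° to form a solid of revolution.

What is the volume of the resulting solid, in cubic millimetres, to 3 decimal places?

Volume = 33380.364 mm³

Profile (r,z), 9 vertices: (0.5,33) (3,14) (6.5,4) (19.5,1) (20,10.5) (19,35) (14,37.5) (1.5,35.5) (1,34.5)
edge 0: (0.5,33)→(3,14)  cross = 0.5·14 − 3·33 = -92.0000; (r_i+r_j)·cross = 3.5·-92.0000 = -322.0000
edge 1: (3,14)→(6.5,4)  cross = 3·4 − 6.5·14 = -79.0000; (r_i+r_j)·cross = 9.5·-79.0000 = -750.5000
edge 2: (6.5,4)→(19.5,1)  cross = 6.5·1 − 19.5·4 = -71.5000; (r_i+r_j)·cross = 26·-71.5000 = -1859.0000
edge 3: (19.5,1)→(20,10.5)  cross = 19.5·10.5 − 20·1 = 184.7500; (r_i+r_j)·cross = 39.5·184.7500 = 7297.6250
edge 4: (20,10.5)→(19,35)  cross = 20·35 − 19·10.5 = 500.5000; (r_i+r_j)·cross = 39·500.5000 = 19519.5000
edge 5: (19,35)→(14,37.5)  cross = 19·37.5 − 14·35 = 222.5000; (r_i+r_j)·cross = 33·222.5000 = 7342.5000
edge 6: (14,37.5)→(1.5,35.5)  cross = 14·35.5 − 1.5·37.5 = 440.7500; (r_i+r_j)·cross = 15.5·440.7500 = 6831.6250
edge 7: (1.5,35.5)→(1,34.5)  cross = 1.5·34.5 − 1·35.5 = 16.2500; (r_i+r_j)·cross = 2.5·16.2500 = 40.6250
edge 8: (1,34.5)→(0.5,33)  cross = 1·33 − 0.5·34.5 = 15.7500; (r_i+r_j)·cross = 1.5·15.7500 = 23.6250
Σcross = 1138.0000 → A = |Σcross|/2 = 569.0000 mm²
Σ(r_i+r_j)·cross = 38124.0000 → first moment M = |Σ|/6 = 6354.0000
R_c = M/A = 6354.0000/569.0000 = 11.1670 mm
θ = 301° = 5.253441 rad
V = θ·R_c·A = 5.253441·11.1670·569.0000 = 33380.364 mm³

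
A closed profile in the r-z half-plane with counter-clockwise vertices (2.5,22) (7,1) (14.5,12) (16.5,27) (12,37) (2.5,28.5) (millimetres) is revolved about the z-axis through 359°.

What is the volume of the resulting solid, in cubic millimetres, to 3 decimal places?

Volume = 18541.606 mm³

Profile (r,z), 6 vertices: (2.5,22) (7,1) (14.5,12) (16.5,27) (12,37) (2.5,28.5)
edge 0: (2.5,22)→(7,1)  cross = 2.5·1 − 7·22 = -151.5000; (r_i+r_j)·cross = 9.5·-151.5000 = -1439.2500
edge 1: (7,1)→(14.5,12)  cross = 7·12 − 14.5·1 = 69.5000; (r_i+r_j)·cross = 21.5·69.5000 = 1494.2500
edge 2: (14.5,12)→(16.5,27)  cross = 14.5·27 − 16.5·12 = 193.5000; (r_i+r_j)·cross = 31·193.5000 = 5998.5000
edge 3: (16.5,27)→(12,37)  cross = 16.5·37 − 12·27 = 286.5000; (r_i+r_j)·cross = 28.5·286.5000 = 8165.2500
edge 4: (12,37)→(2.5,28.5)  cross = 12·28.5 − 2.5·37 = 249.5000; (r_i+r_j)·cross = 14.5·249.5000 = 3617.7500
edge 5: (2.5,28.5)→(2.5,22)  cross = 2.5·22 − 2.5·28.5 = -16.2500; (r_i+r_j)·cross = 5·-16.2500 = -81.2500
Σcross = 631.2500 → A = |Σcross|/2 = 315.6250 mm²
Σ(r_i+r_j)·cross = 17755.2500 → first moment M = |Σ|/6 = 2959.2083
R_c = M/A = 2959.2083/315.6250 = 9.3757 mm
θ = 359° = 6.265732 rad
V = θ·R_c·A = 6.265732·9.3757·315.6250 = 18541.606 mm³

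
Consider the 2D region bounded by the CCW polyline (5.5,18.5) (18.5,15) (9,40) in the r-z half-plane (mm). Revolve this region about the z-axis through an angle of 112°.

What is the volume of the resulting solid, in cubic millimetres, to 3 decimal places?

Volume = 3136.671 mm³

Profile (r,z), 3 vertices: (5.5,18.5) (18.5,15) (9,40)
edge 0: (5.5,18.5)→(18.5,15)  cross = 5.5·15 − 18.5·18.5 = -259.7500; (r_i+r_j)·cross = 24·-259.7500 = -6234.0000
edge 1: (18.5,15)→(9,40)  cross = 18.5·40 − 9·15 = 605.0000; (r_i+r_j)·cross = 27.5·605.0000 = 16637.5000
edge 2: (9,40)→(5.5,18.5)  cross = 9·18.5 − 5.5·40 = -53.5000; (r_i+r_j)·cross = 14.5·-53.5000 = -775.7500
Σcross = 291.7500 → A = |Σcross|/2 = 145.8750 mm²
Σ(r_i+r_j)·cross = 9627.7500 → first moment M = |Σ|/6 = 1604.6250
R_c = M/A = 1604.6250/145.8750 = 11.0000 mm
θ = 112° = 1.954769 rad
V = θ·R_c·A = 1.954769·11.0000·145.8750 = 3136.671 mm³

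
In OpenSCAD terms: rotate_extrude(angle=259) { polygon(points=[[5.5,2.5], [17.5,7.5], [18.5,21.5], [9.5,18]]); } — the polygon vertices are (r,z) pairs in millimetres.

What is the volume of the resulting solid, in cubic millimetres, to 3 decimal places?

Volume = 8263.861 mm³

Profile (r,z), 4 vertices: (5.5,2.5) (17.5,7.5) (18.5,21.5) (9.5,18)
edge 0: (5.5,2.5)→(17.5,7.5)  cross = 5.5·7.5 − 17.5·2.5 = -2.5000; (r_i+r_j)·cross = 23·-2.5000 = -57.5000
edge 1: (17.5,7.5)→(18.5,21.5)  cross = 17.5·21.5 − 18.5·7.5 = 237.5000; (r_i+r_j)·cross = 36·237.5000 = 8550.0000
edge 2: (18.5,21.5)→(9.5,18)  cross = 18.5·18 − 9.5·21.5 = 128.7500; (r_i+r_j)·cross = 28·128.7500 = 3605.0000
edge 3: (9.5,18)→(5.5,2.5)  cross = 9.5·2.5 − 5.5·18 = -75.2500; (r_i+r_j)·cross = 15·-75.2500 = -1128.7500
Σcross = 288.5000 → A = |Σcross|/2 = 144.2500 mm²
Σ(r_i+r_j)·cross = 10968.7500 → first moment M = |Σ|/6 = 1828.1250
R_c = M/A = 1828.1250/144.2500 = 12.6733 mm
θ = 259° = 4.520403 rad
V = θ·R_c·A = 4.520403·12.6733·144.2500 = 8263.861 mm³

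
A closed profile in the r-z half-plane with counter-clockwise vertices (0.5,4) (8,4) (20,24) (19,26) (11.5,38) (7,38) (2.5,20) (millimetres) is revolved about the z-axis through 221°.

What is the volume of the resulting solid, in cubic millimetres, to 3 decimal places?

Profile (r,z), 7 vertices: (0.5,4) (8,4) (20,24) (19,26) (11.5,38) (7,38) (2.5,20)
edge 0: (0.5,4)→(8,4)  cross = 0.5·4 − 8·4 = -30.0000; (r_i+r_j)·cross = 8.5·-30.0000 = -255.0000
edge 1: (8,4)→(20,24)  cross = 8·24 − 20·4 = 112.0000; (r_i+r_j)·cross = 28·112.0000 = 3136.0000
edge 2: (20,24)→(19,26)  cross = 20·26 − 19·24 = 64.0000; (r_i+r_j)·cross = 39·64.0000 = 2496.0000
edge 3: (19,26)→(11.5,38)  cross = 19·38 − 11.5·26 = 423.0000; (r_i+r_j)·cross = 30.5·423.0000 = 12901.5000
edge 4: (11.5,38)→(7,38)  cross = 11.5·38 − 7·38 = 171.0000; (r_i+r_j)·cross = 18.5·171.0000 = 3163.5000
edge 5: (7,38)→(2.5,20)  cross = 7·20 − 2.5·38 = 45.0000; (r_i+r_j)·cross = 9.5·45.0000 = 427.5000
edge 6: (2.5,20)→(0.5,4)  cross = 2.5·4 − 0.5·20 = 0.0000; (r_i+r_j)·cross = 3·0.0000 = 0.0000
Σcross = 785.0000 → A = |Σcross|/2 = 392.5000 mm²
Σ(r_i+r_j)·cross = 21869.5000 → first moment M = |Σ|/6 = 3644.9167
R_c = M/A = 3644.9167/392.5000 = 9.2864 mm
θ = 221° = 3.857178 rad
V = θ·R_c·A = 3.857178·9.2864·392.5000 = 14059.091 mm³

Volume = 14059.091 mm³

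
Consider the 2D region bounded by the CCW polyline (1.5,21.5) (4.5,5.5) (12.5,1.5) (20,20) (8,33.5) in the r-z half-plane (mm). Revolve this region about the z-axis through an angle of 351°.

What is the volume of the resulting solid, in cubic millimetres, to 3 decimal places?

Volume = 21443.029 mm³

Profile (r,z), 5 vertices: (1.5,21.5) (4.5,5.5) (12.5,1.5) (20,20) (8,33.5)
edge 0: (1.5,21.5)→(4.5,5.5)  cross = 1.5·5.5 − 4.5·21.5 = -88.5000; (r_i+r_j)·cross = 6·-88.5000 = -531.0000
edge 1: (4.5,5.5)→(12.5,1.5)  cross = 4.5·1.5 − 12.5·5.5 = -62.0000; (r_i+r_j)·cross = 17·-62.0000 = -1054.0000
edge 2: (12.5,1.5)→(20,20)  cross = 12.5·20 − 20·1.5 = 220.0000; (r_i+r_j)·cross = 32.5·220.0000 = 7150.0000
edge 3: (20,20)→(8,33.5)  cross = 20·33.5 − 8·20 = 510.0000; (r_i+r_j)·cross = 28·510.0000 = 14280.0000
edge 4: (8,33.5)→(1.5,21.5)  cross = 8·21.5 − 1.5·33.5 = 121.7500; (r_i+r_j)·cross = 9.5·121.7500 = 1156.6250
Σcross = 701.2500 → A = |Σcross|/2 = 350.6250 mm²
Σ(r_i+r_j)·cross = 21001.6250 → first moment M = |Σ|/6 = 3500.2708
R_c = M/A = 3500.2708/350.6250 = 9.9829 mm
θ = 351° = 6.126106 rad
V = θ·R_c·A = 6.126106·9.9829·350.6250 = 21443.029 mm³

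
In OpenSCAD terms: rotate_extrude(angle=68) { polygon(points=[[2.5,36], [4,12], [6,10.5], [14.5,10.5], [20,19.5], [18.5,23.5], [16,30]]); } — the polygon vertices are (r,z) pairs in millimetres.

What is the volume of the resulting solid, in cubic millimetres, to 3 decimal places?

Volume = 3815.515 mm³

Profile (r,z), 7 vertices: (2.5,36) (4,12) (6,10.5) (14.5,10.5) (20,19.5) (18.5,23.5) (16,30)
edge 0: (2.5,36)→(4,12)  cross = 2.5·12 − 4·36 = -114.0000; (r_i+r_j)·cross = 6.5·-114.0000 = -741.0000
edge 1: (4,12)→(6,10.5)  cross = 4·10.5 − 6·12 = -30.0000; (r_i+r_j)·cross = 10·-30.0000 = -300.0000
edge 2: (6,10.5)→(14.5,10.5)  cross = 6·10.5 − 14.5·10.5 = -89.2500; (r_i+r_j)·cross = 20.5·-89.2500 = -1829.6250
edge 3: (14.5,10.5)→(20,19.5)  cross = 14.5·19.5 − 20·10.5 = 72.7500; (r_i+r_j)·cross = 34.5·72.7500 = 2509.8750
edge 4: (20,19.5)→(18.5,23.5)  cross = 20·23.5 − 18.5·19.5 = 109.2500; (r_i+r_j)·cross = 38.5·109.2500 = 4206.1250
edge 5: (18.5,23.5)→(16,30)  cross = 18.5·30 − 16·23.5 = 179.0000; (r_i+r_j)·cross = 34.5·179.0000 = 6175.5000
edge 6: (16,30)→(2.5,36)  cross = 16·36 − 2.5·30 = 501.0000; (r_i+r_j)·cross = 18.5·501.0000 = 9268.5000
Σcross = 628.7500 → A = |Σcross|/2 = 314.3750 mm²
Σ(r_i+r_j)·cross = 19289.3750 → first moment M = |Σ|/6 = 3214.8958
R_c = M/A = 3214.8958/314.3750 = 10.2263 mm
θ = 68° = 1.186824 rad
V = θ·R_c·A = 1.186824·10.2263·314.3750 = 3815.515 mm³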